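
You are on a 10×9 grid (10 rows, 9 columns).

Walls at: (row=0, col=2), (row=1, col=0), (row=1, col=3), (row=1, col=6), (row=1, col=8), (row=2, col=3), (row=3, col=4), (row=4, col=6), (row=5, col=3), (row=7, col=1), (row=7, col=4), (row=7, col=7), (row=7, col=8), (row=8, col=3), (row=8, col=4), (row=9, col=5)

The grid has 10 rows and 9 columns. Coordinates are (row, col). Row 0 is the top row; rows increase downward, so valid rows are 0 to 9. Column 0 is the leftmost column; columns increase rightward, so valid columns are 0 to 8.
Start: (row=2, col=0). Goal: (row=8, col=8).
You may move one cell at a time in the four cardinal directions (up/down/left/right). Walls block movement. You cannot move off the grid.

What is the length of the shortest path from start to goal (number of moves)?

BFS from (row=2, col=0) until reaching (row=8, col=8):
  Distance 0: (row=2, col=0)
  Distance 1: (row=2, col=1), (row=3, col=0)
  Distance 2: (row=1, col=1), (row=2, col=2), (row=3, col=1), (row=4, col=0)
  Distance 3: (row=0, col=1), (row=1, col=2), (row=3, col=2), (row=4, col=1), (row=5, col=0)
  Distance 4: (row=0, col=0), (row=3, col=3), (row=4, col=2), (row=5, col=1), (row=6, col=0)
  Distance 5: (row=4, col=3), (row=5, col=2), (row=6, col=1), (row=7, col=0)
  Distance 6: (row=4, col=4), (row=6, col=2), (row=8, col=0)
  Distance 7: (row=4, col=5), (row=5, col=4), (row=6, col=3), (row=7, col=2), (row=8, col=1), (row=9, col=0)
  Distance 8: (row=3, col=5), (row=5, col=5), (row=6, col=4), (row=7, col=3), (row=8, col=2), (row=9, col=1)
  Distance 9: (row=2, col=5), (row=3, col=6), (row=5, col=6), (row=6, col=5), (row=9, col=2)
  Distance 10: (row=1, col=5), (row=2, col=4), (row=2, col=6), (row=3, col=7), (row=5, col=7), (row=6, col=6), (row=7, col=5), (row=9, col=3)
  Distance 11: (row=0, col=5), (row=1, col=4), (row=2, col=7), (row=3, col=8), (row=4, col=7), (row=5, col=8), (row=6, col=7), (row=7, col=6), (row=8, col=5), (row=9, col=4)
  Distance 12: (row=0, col=4), (row=0, col=6), (row=1, col=7), (row=2, col=8), (row=4, col=8), (row=6, col=8), (row=8, col=6)
  Distance 13: (row=0, col=3), (row=0, col=7), (row=8, col=7), (row=9, col=6)
  Distance 14: (row=0, col=8), (row=8, col=8), (row=9, col=7)  <- goal reached here
One shortest path (14 moves): (row=2, col=0) -> (row=2, col=1) -> (row=2, col=2) -> (row=3, col=2) -> (row=3, col=3) -> (row=4, col=3) -> (row=4, col=4) -> (row=4, col=5) -> (row=5, col=5) -> (row=5, col=6) -> (row=6, col=6) -> (row=7, col=6) -> (row=8, col=6) -> (row=8, col=7) -> (row=8, col=8)

Answer: Shortest path length: 14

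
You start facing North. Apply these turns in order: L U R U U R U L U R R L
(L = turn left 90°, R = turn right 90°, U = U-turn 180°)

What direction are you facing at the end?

Answer: Final heading: West

Derivation:
Start: North
  L (left (90° counter-clockwise)) -> West
  U (U-turn (180°)) -> East
  R (right (90° clockwise)) -> South
  U (U-turn (180°)) -> North
  U (U-turn (180°)) -> South
  R (right (90° clockwise)) -> West
  U (U-turn (180°)) -> East
  L (left (90° counter-clockwise)) -> North
  U (U-turn (180°)) -> South
  R (right (90° clockwise)) -> West
  R (right (90° clockwise)) -> North
  L (left (90° counter-clockwise)) -> West
Final: West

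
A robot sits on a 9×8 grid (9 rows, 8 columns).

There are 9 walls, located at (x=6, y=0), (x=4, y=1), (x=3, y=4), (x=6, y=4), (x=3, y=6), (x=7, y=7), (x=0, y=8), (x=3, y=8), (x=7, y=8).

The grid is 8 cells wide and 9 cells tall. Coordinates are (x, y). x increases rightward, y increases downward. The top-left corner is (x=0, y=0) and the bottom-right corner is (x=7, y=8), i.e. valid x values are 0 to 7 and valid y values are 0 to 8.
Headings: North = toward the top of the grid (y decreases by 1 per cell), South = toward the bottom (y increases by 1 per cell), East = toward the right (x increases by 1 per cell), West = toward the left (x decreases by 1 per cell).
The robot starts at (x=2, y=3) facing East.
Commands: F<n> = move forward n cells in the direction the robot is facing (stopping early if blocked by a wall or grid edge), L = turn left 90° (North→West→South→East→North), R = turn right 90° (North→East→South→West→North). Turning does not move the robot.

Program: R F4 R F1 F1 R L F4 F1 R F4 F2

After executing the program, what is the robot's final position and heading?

Start: (x=2, y=3), facing East
  R: turn right, now facing South
  F4: move forward 4, now at (x=2, y=7)
  R: turn right, now facing West
  F1: move forward 1, now at (x=1, y=7)
  F1: move forward 1, now at (x=0, y=7)
  R: turn right, now facing North
  L: turn left, now facing West
  F4: move forward 0/4 (blocked), now at (x=0, y=7)
  F1: move forward 0/1 (blocked), now at (x=0, y=7)
  R: turn right, now facing North
  F4: move forward 4, now at (x=0, y=3)
  F2: move forward 2, now at (x=0, y=1)
Final: (x=0, y=1), facing North

Answer: Final position: (x=0, y=1), facing North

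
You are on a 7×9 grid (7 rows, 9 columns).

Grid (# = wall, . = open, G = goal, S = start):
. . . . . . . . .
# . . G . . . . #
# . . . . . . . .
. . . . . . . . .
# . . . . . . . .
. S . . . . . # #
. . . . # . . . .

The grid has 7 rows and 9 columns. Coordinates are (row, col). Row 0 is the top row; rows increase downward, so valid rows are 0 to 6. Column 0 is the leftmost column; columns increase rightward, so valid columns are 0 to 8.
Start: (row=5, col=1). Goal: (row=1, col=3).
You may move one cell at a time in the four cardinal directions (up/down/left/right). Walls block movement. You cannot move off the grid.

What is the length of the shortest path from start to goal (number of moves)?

Answer: Shortest path length: 6

Derivation:
BFS from (row=5, col=1) until reaching (row=1, col=3):
  Distance 0: (row=5, col=1)
  Distance 1: (row=4, col=1), (row=5, col=0), (row=5, col=2), (row=6, col=1)
  Distance 2: (row=3, col=1), (row=4, col=2), (row=5, col=3), (row=6, col=0), (row=6, col=2)
  Distance 3: (row=2, col=1), (row=3, col=0), (row=3, col=2), (row=4, col=3), (row=5, col=4), (row=6, col=3)
  Distance 4: (row=1, col=1), (row=2, col=2), (row=3, col=3), (row=4, col=4), (row=5, col=5)
  Distance 5: (row=0, col=1), (row=1, col=2), (row=2, col=3), (row=3, col=4), (row=4, col=5), (row=5, col=6), (row=6, col=5)
  Distance 6: (row=0, col=0), (row=0, col=2), (row=1, col=3), (row=2, col=4), (row=3, col=5), (row=4, col=6), (row=6, col=6)  <- goal reached here
One shortest path (6 moves): (row=5, col=1) -> (row=5, col=2) -> (row=5, col=3) -> (row=4, col=3) -> (row=3, col=3) -> (row=2, col=3) -> (row=1, col=3)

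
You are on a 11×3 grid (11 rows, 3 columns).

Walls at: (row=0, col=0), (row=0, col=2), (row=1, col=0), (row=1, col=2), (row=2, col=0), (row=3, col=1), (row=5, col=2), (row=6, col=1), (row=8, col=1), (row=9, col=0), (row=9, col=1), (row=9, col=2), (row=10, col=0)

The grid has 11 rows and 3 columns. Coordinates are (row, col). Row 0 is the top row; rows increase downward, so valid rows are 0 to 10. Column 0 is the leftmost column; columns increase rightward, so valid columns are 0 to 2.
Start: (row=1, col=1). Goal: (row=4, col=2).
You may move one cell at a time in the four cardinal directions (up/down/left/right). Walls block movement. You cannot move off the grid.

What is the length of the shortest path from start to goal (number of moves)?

BFS from (row=1, col=1) until reaching (row=4, col=2):
  Distance 0: (row=1, col=1)
  Distance 1: (row=0, col=1), (row=2, col=1)
  Distance 2: (row=2, col=2)
  Distance 3: (row=3, col=2)
  Distance 4: (row=4, col=2)  <- goal reached here
One shortest path (4 moves): (row=1, col=1) -> (row=2, col=1) -> (row=2, col=2) -> (row=3, col=2) -> (row=4, col=2)

Answer: Shortest path length: 4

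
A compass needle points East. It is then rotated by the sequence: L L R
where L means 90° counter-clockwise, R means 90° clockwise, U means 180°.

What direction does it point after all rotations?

Answer: Final heading: North

Derivation:
Start: East
  L (left (90° counter-clockwise)) -> North
  L (left (90° counter-clockwise)) -> West
  R (right (90° clockwise)) -> North
Final: North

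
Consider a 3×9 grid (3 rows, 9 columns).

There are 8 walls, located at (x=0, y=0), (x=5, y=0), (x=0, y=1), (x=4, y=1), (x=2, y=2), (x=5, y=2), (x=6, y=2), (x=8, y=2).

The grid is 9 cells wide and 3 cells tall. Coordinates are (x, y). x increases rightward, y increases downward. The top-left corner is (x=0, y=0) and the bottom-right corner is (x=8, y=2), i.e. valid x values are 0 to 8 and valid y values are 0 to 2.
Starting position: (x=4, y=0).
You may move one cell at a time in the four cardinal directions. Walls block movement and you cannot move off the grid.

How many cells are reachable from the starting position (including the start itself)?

Answer: Reachable cells: 11

Derivation:
BFS flood-fill from (x=4, y=0):
  Distance 0: (x=4, y=0)
  Distance 1: (x=3, y=0)
  Distance 2: (x=2, y=0), (x=3, y=1)
  Distance 3: (x=1, y=0), (x=2, y=1), (x=3, y=2)
  Distance 4: (x=1, y=1), (x=4, y=2)
  Distance 5: (x=1, y=2)
  Distance 6: (x=0, y=2)
Total reachable: 11 (grid has 19 open cells total)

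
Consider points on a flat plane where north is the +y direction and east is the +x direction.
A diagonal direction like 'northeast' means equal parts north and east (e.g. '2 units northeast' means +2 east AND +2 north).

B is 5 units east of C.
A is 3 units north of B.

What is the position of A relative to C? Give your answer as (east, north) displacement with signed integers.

Answer: A is at (east=5, north=3) relative to C.

Derivation:
Place C at the origin (east=0, north=0).
  B is 5 units east of C: delta (east=+5, north=+0); B at (east=5, north=0).
  A is 3 units north of B: delta (east=+0, north=+3); A at (east=5, north=3).
Therefore A relative to C: (east=5, north=3).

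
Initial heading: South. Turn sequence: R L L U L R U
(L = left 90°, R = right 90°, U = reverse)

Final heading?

Answer: Final heading: East

Derivation:
Start: South
  R (right (90° clockwise)) -> West
  L (left (90° counter-clockwise)) -> South
  L (left (90° counter-clockwise)) -> East
  U (U-turn (180°)) -> West
  L (left (90° counter-clockwise)) -> South
  R (right (90° clockwise)) -> West
  U (U-turn (180°)) -> East
Final: East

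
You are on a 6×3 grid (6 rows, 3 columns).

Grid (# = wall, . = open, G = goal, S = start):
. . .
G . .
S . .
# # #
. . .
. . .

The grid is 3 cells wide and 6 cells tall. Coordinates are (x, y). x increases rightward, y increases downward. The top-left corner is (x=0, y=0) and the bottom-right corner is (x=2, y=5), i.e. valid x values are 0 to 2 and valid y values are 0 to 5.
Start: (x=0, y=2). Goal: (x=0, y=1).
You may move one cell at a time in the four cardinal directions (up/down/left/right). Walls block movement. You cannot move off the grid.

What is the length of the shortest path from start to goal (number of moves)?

Answer: Shortest path length: 1

Derivation:
BFS from (x=0, y=2) until reaching (x=0, y=1):
  Distance 0: (x=0, y=2)
  Distance 1: (x=0, y=1), (x=1, y=2)  <- goal reached here
One shortest path (1 moves): (x=0, y=2) -> (x=0, y=1)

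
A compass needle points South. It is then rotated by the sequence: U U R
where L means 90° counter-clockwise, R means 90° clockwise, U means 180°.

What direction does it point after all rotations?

Answer: Final heading: West

Derivation:
Start: South
  U (U-turn (180°)) -> North
  U (U-turn (180°)) -> South
  R (right (90° clockwise)) -> West
Final: West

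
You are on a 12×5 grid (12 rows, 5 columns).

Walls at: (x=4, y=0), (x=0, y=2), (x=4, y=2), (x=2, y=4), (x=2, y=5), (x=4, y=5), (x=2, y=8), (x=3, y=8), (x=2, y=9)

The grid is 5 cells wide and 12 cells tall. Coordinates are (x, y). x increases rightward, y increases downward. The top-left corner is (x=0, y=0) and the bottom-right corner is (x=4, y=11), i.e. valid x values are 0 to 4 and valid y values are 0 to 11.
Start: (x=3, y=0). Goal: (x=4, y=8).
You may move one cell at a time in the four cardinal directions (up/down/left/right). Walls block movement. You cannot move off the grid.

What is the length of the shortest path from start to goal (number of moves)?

BFS from (x=3, y=0) until reaching (x=4, y=8):
  Distance 0: (x=3, y=0)
  Distance 1: (x=2, y=0), (x=3, y=1)
  Distance 2: (x=1, y=0), (x=2, y=1), (x=4, y=1), (x=3, y=2)
  Distance 3: (x=0, y=0), (x=1, y=1), (x=2, y=2), (x=3, y=3)
  Distance 4: (x=0, y=1), (x=1, y=2), (x=2, y=3), (x=4, y=3), (x=3, y=4)
  Distance 5: (x=1, y=3), (x=4, y=4), (x=3, y=5)
  Distance 6: (x=0, y=3), (x=1, y=4), (x=3, y=6)
  Distance 7: (x=0, y=4), (x=1, y=5), (x=2, y=6), (x=4, y=6), (x=3, y=7)
  Distance 8: (x=0, y=5), (x=1, y=6), (x=2, y=7), (x=4, y=7)
  Distance 9: (x=0, y=6), (x=1, y=7), (x=4, y=8)  <- goal reached here
One shortest path (9 moves): (x=3, y=0) -> (x=3, y=1) -> (x=3, y=2) -> (x=3, y=3) -> (x=3, y=4) -> (x=3, y=5) -> (x=3, y=6) -> (x=4, y=6) -> (x=4, y=7) -> (x=4, y=8)

Answer: Shortest path length: 9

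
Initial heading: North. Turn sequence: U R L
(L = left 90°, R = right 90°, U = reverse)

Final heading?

Start: North
  U (U-turn (180°)) -> South
  R (right (90° clockwise)) -> West
  L (left (90° counter-clockwise)) -> South
Final: South

Answer: Final heading: South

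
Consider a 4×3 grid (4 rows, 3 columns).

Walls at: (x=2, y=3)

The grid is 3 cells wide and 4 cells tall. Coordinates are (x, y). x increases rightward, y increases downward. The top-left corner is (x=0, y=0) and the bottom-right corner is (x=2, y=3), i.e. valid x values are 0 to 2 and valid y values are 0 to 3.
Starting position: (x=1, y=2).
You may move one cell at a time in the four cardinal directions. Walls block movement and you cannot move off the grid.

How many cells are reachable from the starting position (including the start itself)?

Answer: Reachable cells: 11

Derivation:
BFS flood-fill from (x=1, y=2):
  Distance 0: (x=1, y=2)
  Distance 1: (x=1, y=1), (x=0, y=2), (x=2, y=2), (x=1, y=3)
  Distance 2: (x=1, y=0), (x=0, y=1), (x=2, y=1), (x=0, y=3)
  Distance 3: (x=0, y=0), (x=2, y=0)
Total reachable: 11 (grid has 11 open cells total)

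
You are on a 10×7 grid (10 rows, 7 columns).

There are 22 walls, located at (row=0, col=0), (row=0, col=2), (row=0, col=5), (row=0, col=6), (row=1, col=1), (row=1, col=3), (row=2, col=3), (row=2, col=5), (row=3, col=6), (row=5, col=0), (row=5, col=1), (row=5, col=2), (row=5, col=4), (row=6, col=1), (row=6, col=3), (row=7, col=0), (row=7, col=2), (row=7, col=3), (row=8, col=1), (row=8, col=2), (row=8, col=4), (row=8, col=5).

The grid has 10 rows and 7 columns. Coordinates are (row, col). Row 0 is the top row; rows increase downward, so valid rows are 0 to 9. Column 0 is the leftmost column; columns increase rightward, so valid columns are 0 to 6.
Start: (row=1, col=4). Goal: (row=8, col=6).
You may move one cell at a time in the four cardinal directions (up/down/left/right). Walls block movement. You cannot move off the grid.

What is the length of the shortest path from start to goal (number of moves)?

Answer: Shortest path length: 9

Derivation:
BFS from (row=1, col=4) until reaching (row=8, col=6):
  Distance 0: (row=1, col=4)
  Distance 1: (row=0, col=4), (row=1, col=5), (row=2, col=4)
  Distance 2: (row=0, col=3), (row=1, col=6), (row=3, col=4)
  Distance 3: (row=2, col=6), (row=3, col=3), (row=3, col=5), (row=4, col=4)
  Distance 4: (row=3, col=2), (row=4, col=3), (row=4, col=5)
  Distance 5: (row=2, col=2), (row=3, col=1), (row=4, col=2), (row=4, col=6), (row=5, col=3), (row=5, col=5)
  Distance 6: (row=1, col=2), (row=2, col=1), (row=3, col=0), (row=4, col=1), (row=5, col=6), (row=6, col=5)
  Distance 7: (row=2, col=0), (row=4, col=0), (row=6, col=4), (row=6, col=6), (row=7, col=5)
  Distance 8: (row=1, col=0), (row=7, col=4), (row=7, col=6)
  Distance 9: (row=8, col=6)  <- goal reached here
One shortest path (9 moves): (row=1, col=4) -> (row=2, col=4) -> (row=3, col=4) -> (row=3, col=5) -> (row=4, col=5) -> (row=4, col=6) -> (row=5, col=6) -> (row=6, col=6) -> (row=7, col=6) -> (row=8, col=6)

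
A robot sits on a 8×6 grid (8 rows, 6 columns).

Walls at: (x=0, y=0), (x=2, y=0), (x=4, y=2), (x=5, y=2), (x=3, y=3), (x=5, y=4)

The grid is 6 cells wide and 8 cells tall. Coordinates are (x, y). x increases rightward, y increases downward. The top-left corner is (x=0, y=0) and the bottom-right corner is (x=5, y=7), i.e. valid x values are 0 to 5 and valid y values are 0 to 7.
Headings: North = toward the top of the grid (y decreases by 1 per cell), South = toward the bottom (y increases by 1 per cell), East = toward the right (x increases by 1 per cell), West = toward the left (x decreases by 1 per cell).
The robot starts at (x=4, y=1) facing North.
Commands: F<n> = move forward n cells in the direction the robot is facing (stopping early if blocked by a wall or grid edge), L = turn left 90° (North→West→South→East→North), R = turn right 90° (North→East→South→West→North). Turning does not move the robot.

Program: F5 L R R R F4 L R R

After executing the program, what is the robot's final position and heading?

Answer: Final position: (x=4, y=1), facing West

Derivation:
Start: (x=4, y=1), facing North
  F5: move forward 1/5 (blocked), now at (x=4, y=0)
  L: turn left, now facing West
  R: turn right, now facing North
  R: turn right, now facing East
  R: turn right, now facing South
  F4: move forward 1/4 (blocked), now at (x=4, y=1)
  L: turn left, now facing East
  R: turn right, now facing South
  R: turn right, now facing West
Final: (x=4, y=1), facing West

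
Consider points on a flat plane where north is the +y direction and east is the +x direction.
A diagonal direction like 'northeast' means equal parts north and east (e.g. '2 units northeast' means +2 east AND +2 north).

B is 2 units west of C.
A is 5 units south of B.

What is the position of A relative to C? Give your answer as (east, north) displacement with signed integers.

Answer: A is at (east=-2, north=-5) relative to C.

Derivation:
Place C at the origin (east=0, north=0).
  B is 2 units west of C: delta (east=-2, north=+0); B at (east=-2, north=0).
  A is 5 units south of B: delta (east=+0, north=-5); A at (east=-2, north=-5).
Therefore A relative to C: (east=-2, north=-5).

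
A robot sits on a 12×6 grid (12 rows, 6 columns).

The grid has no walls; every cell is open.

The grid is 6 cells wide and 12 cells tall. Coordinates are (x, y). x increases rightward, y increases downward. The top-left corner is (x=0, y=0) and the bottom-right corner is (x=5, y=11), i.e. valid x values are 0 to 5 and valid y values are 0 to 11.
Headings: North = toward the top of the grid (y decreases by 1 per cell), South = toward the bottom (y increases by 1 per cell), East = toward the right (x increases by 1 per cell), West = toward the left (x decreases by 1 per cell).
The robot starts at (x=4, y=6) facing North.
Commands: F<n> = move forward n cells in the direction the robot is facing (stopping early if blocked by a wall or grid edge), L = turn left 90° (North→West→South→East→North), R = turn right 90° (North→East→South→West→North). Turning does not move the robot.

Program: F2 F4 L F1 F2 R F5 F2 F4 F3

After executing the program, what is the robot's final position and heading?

Start: (x=4, y=6), facing North
  F2: move forward 2, now at (x=4, y=4)
  F4: move forward 4, now at (x=4, y=0)
  L: turn left, now facing West
  F1: move forward 1, now at (x=3, y=0)
  F2: move forward 2, now at (x=1, y=0)
  R: turn right, now facing North
  F5: move forward 0/5 (blocked), now at (x=1, y=0)
  F2: move forward 0/2 (blocked), now at (x=1, y=0)
  F4: move forward 0/4 (blocked), now at (x=1, y=0)
  F3: move forward 0/3 (blocked), now at (x=1, y=0)
Final: (x=1, y=0), facing North

Answer: Final position: (x=1, y=0), facing North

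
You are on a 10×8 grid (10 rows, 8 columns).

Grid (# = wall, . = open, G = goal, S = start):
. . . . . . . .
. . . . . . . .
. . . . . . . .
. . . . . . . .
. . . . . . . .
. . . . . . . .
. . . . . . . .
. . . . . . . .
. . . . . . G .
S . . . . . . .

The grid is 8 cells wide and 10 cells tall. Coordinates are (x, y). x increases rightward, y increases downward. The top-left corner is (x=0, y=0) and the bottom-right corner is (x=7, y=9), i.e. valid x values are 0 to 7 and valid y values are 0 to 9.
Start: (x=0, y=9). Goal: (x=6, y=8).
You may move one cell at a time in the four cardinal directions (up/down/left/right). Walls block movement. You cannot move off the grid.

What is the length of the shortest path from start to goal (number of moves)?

BFS from (x=0, y=9) until reaching (x=6, y=8):
  Distance 0: (x=0, y=9)
  Distance 1: (x=0, y=8), (x=1, y=9)
  Distance 2: (x=0, y=7), (x=1, y=8), (x=2, y=9)
  Distance 3: (x=0, y=6), (x=1, y=7), (x=2, y=8), (x=3, y=9)
  Distance 4: (x=0, y=5), (x=1, y=6), (x=2, y=7), (x=3, y=8), (x=4, y=9)
  Distance 5: (x=0, y=4), (x=1, y=5), (x=2, y=6), (x=3, y=7), (x=4, y=8), (x=5, y=9)
  Distance 6: (x=0, y=3), (x=1, y=4), (x=2, y=5), (x=3, y=6), (x=4, y=7), (x=5, y=8), (x=6, y=9)
  Distance 7: (x=0, y=2), (x=1, y=3), (x=2, y=4), (x=3, y=5), (x=4, y=6), (x=5, y=7), (x=6, y=8), (x=7, y=9)  <- goal reached here
One shortest path (7 moves): (x=0, y=9) -> (x=1, y=9) -> (x=2, y=9) -> (x=3, y=9) -> (x=4, y=9) -> (x=5, y=9) -> (x=6, y=9) -> (x=6, y=8)

Answer: Shortest path length: 7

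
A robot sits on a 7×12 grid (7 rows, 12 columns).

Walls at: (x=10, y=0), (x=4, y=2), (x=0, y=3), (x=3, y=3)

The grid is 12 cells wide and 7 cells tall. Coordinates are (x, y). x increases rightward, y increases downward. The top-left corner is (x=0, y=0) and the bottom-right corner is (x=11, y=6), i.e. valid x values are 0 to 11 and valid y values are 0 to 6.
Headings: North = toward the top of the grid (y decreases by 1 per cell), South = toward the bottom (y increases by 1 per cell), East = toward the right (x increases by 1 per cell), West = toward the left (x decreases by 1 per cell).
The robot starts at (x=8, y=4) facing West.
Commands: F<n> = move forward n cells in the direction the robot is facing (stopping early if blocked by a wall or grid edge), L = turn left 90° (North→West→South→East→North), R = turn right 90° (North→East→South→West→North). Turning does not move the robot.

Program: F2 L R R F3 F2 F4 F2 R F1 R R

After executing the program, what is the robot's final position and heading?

Start: (x=8, y=4), facing West
  F2: move forward 2, now at (x=6, y=4)
  L: turn left, now facing South
  R: turn right, now facing West
  R: turn right, now facing North
  F3: move forward 3, now at (x=6, y=1)
  F2: move forward 1/2 (blocked), now at (x=6, y=0)
  F4: move forward 0/4 (blocked), now at (x=6, y=0)
  F2: move forward 0/2 (blocked), now at (x=6, y=0)
  R: turn right, now facing East
  F1: move forward 1, now at (x=7, y=0)
  R: turn right, now facing South
  R: turn right, now facing West
Final: (x=7, y=0), facing West

Answer: Final position: (x=7, y=0), facing West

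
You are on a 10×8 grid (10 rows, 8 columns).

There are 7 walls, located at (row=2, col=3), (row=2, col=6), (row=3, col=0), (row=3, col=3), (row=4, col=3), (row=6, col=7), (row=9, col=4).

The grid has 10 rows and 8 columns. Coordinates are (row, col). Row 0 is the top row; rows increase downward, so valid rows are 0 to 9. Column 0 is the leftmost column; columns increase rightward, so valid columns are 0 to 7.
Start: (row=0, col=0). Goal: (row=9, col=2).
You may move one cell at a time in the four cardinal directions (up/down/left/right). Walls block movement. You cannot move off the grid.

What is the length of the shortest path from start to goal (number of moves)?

BFS from (row=0, col=0) until reaching (row=9, col=2):
  Distance 0: (row=0, col=0)
  Distance 1: (row=0, col=1), (row=1, col=0)
  Distance 2: (row=0, col=2), (row=1, col=1), (row=2, col=0)
  Distance 3: (row=0, col=3), (row=1, col=2), (row=2, col=1)
  Distance 4: (row=0, col=4), (row=1, col=3), (row=2, col=2), (row=3, col=1)
  Distance 5: (row=0, col=5), (row=1, col=4), (row=3, col=2), (row=4, col=1)
  Distance 6: (row=0, col=6), (row=1, col=5), (row=2, col=4), (row=4, col=0), (row=4, col=2), (row=5, col=1)
  Distance 7: (row=0, col=7), (row=1, col=6), (row=2, col=5), (row=3, col=4), (row=5, col=0), (row=5, col=2), (row=6, col=1)
  Distance 8: (row=1, col=7), (row=3, col=5), (row=4, col=4), (row=5, col=3), (row=6, col=0), (row=6, col=2), (row=7, col=1)
  Distance 9: (row=2, col=7), (row=3, col=6), (row=4, col=5), (row=5, col=4), (row=6, col=3), (row=7, col=0), (row=7, col=2), (row=8, col=1)
  Distance 10: (row=3, col=7), (row=4, col=6), (row=5, col=5), (row=6, col=4), (row=7, col=3), (row=8, col=0), (row=8, col=2), (row=9, col=1)
  Distance 11: (row=4, col=7), (row=5, col=6), (row=6, col=5), (row=7, col=4), (row=8, col=3), (row=9, col=0), (row=9, col=2)  <- goal reached here
One shortest path (11 moves): (row=0, col=0) -> (row=0, col=1) -> (row=0, col=2) -> (row=1, col=2) -> (row=2, col=2) -> (row=3, col=2) -> (row=4, col=2) -> (row=5, col=2) -> (row=6, col=2) -> (row=7, col=2) -> (row=8, col=2) -> (row=9, col=2)

Answer: Shortest path length: 11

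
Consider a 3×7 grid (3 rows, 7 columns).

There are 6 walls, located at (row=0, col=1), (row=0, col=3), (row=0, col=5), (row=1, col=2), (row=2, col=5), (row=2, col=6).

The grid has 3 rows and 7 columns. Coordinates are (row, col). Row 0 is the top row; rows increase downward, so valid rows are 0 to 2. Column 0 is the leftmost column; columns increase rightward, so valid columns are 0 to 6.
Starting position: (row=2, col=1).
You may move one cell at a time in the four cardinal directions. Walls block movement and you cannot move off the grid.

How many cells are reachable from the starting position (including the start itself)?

Answer: Reachable cells: 14

Derivation:
BFS flood-fill from (row=2, col=1):
  Distance 0: (row=2, col=1)
  Distance 1: (row=1, col=1), (row=2, col=0), (row=2, col=2)
  Distance 2: (row=1, col=0), (row=2, col=3)
  Distance 3: (row=0, col=0), (row=1, col=3), (row=2, col=4)
  Distance 4: (row=1, col=4)
  Distance 5: (row=0, col=4), (row=1, col=5)
  Distance 6: (row=1, col=6)
  Distance 7: (row=0, col=6)
Total reachable: 14 (grid has 15 open cells total)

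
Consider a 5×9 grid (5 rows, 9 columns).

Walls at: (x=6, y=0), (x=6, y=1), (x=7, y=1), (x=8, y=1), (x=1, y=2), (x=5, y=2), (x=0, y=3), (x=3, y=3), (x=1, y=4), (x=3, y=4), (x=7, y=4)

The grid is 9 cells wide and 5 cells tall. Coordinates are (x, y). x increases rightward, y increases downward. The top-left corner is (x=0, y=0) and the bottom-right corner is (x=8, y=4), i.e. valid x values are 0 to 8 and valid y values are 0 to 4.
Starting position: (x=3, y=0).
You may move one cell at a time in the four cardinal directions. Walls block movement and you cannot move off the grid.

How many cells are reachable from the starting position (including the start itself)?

BFS flood-fill from (x=3, y=0):
  Distance 0: (x=3, y=0)
  Distance 1: (x=2, y=0), (x=4, y=0), (x=3, y=1)
  Distance 2: (x=1, y=0), (x=5, y=0), (x=2, y=1), (x=4, y=1), (x=3, y=2)
  Distance 3: (x=0, y=0), (x=1, y=1), (x=5, y=1), (x=2, y=2), (x=4, y=2)
  Distance 4: (x=0, y=1), (x=2, y=3), (x=4, y=3)
  Distance 5: (x=0, y=2), (x=1, y=3), (x=5, y=3), (x=2, y=4), (x=4, y=4)
  Distance 6: (x=6, y=3), (x=5, y=4)
  Distance 7: (x=6, y=2), (x=7, y=3), (x=6, y=4)
  Distance 8: (x=7, y=2), (x=8, y=3)
  Distance 9: (x=8, y=2), (x=8, y=4)
Total reachable: 31 (grid has 34 open cells total)

Answer: Reachable cells: 31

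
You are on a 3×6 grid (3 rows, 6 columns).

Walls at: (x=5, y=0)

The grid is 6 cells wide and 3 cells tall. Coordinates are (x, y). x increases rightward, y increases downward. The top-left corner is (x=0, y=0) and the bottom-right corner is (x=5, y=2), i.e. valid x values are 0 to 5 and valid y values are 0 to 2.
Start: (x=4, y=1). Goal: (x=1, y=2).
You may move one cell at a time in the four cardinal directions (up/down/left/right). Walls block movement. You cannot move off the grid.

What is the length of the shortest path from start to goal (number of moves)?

BFS from (x=4, y=1) until reaching (x=1, y=2):
  Distance 0: (x=4, y=1)
  Distance 1: (x=4, y=0), (x=3, y=1), (x=5, y=1), (x=4, y=2)
  Distance 2: (x=3, y=0), (x=2, y=1), (x=3, y=2), (x=5, y=2)
  Distance 3: (x=2, y=0), (x=1, y=1), (x=2, y=2)
  Distance 4: (x=1, y=0), (x=0, y=1), (x=1, y=2)  <- goal reached here
One shortest path (4 moves): (x=4, y=1) -> (x=3, y=1) -> (x=2, y=1) -> (x=1, y=1) -> (x=1, y=2)

Answer: Shortest path length: 4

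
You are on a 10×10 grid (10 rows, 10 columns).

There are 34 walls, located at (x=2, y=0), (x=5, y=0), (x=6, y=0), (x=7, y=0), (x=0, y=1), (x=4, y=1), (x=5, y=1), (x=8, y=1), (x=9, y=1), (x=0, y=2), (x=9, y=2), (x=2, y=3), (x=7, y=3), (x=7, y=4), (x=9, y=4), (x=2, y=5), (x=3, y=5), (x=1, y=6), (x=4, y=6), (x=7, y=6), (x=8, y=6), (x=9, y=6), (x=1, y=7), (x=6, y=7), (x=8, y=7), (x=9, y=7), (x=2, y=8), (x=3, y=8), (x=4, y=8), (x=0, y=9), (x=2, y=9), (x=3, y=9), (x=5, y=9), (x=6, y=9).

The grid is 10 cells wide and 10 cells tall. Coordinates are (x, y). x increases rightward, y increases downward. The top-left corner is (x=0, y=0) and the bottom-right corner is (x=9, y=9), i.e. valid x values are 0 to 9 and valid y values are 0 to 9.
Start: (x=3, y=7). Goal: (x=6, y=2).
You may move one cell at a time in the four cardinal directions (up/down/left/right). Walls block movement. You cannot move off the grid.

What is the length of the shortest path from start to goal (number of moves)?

Answer: Shortest path length: 8

Derivation:
BFS from (x=3, y=7) until reaching (x=6, y=2):
  Distance 0: (x=3, y=7)
  Distance 1: (x=3, y=6), (x=2, y=7), (x=4, y=7)
  Distance 2: (x=2, y=6), (x=5, y=7)
  Distance 3: (x=5, y=6), (x=5, y=8)
  Distance 4: (x=5, y=5), (x=6, y=6), (x=6, y=8)
  Distance 5: (x=5, y=4), (x=4, y=5), (x=6, y=5), (x=7, y=8)
  Distance 6: (x=5, y=3), (x=4, y=4), (x=6, y=4), (x=7, y=5), (x=7, y=7), (x=8, y=8), (x=7, y=9)
  Distance 7: (x=5, y=2), (x=4, y=3), (x=6, y=3), (x=3, y=4), (x=8, y=5), (x=9, y=8), (x=8, y=9)
  Distance 8: (x=4, y=2), (x=6, y=2), (x=3, y=3), (x=2, y=4), (x=8, y=4), (x=9, y=5), (x=9, y=9)  <- goal reached here
One shortest path (8 moves): (x=3, y=7) -> (x=4, y=7) -> (x=5, y=7) -> (x=5, y=6) -> (x=6, y=6) -> (x=6, y=5) -> (x=6, y=4) -> (x=6, y=3) -> (x=6, y=2)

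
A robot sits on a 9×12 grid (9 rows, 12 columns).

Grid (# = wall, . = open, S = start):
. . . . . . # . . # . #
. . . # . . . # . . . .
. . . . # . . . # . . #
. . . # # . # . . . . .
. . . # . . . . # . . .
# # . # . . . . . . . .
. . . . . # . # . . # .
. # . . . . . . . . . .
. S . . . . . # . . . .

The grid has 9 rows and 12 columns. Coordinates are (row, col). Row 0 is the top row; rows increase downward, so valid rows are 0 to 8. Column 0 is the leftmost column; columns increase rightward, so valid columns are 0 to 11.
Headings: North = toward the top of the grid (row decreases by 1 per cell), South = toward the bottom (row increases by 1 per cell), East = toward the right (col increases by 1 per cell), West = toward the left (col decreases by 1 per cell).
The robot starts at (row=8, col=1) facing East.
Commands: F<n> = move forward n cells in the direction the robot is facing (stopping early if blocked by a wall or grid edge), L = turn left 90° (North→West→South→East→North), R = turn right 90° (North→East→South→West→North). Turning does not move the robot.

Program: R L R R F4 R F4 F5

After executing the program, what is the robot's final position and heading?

Answer: Final position: (row=6, col=0), facing North

Derivation:
Start: (row=8, col=1), facing East
  R: turn right, now facing South
  L: turn left, now facing East
  R: turn right, now facing South
  R: turn right, now facing West
  F4: move forward 1/4 (blocked), now at (row=8, col=0)
  R: turn right, now facing North
  F4: move forward 2/4 (blocked), now at (row=6, col=0)
  F5: move forward 0/5 (blocked), now at (row=6, col=0)
Final: (row=6, col=0), facing North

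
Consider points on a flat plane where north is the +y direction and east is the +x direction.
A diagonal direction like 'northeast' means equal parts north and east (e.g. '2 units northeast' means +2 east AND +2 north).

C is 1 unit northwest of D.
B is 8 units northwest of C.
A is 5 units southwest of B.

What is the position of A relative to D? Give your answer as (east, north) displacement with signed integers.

Place D at the origin (east=0, north=0).
  C is 1 unit northwest of D: delta (east=-1, north=+1); C at (east=-1, north=1).
  B is 8 units northwest of C: delta (east=-8, north=+8); B at (east=-9, north=9).
  A is 5 units southwest of B: delta (east=-5, north=-5); A at (east=-14, north=4).
Therefore A relative to D: (east=-14, north=4).

Answer: A is at (east=-14, north=4) relative to D.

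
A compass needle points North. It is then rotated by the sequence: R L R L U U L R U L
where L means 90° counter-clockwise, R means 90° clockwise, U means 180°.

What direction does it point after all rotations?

Answer: Final heading: East

Derivation:
Start: North
  R (right (90° clockwise)) -> East
  L (left (90° counter-clockwise)) -> North
  R (right (90° clockwise)) -> East
  L (left (90° counter-clockwise)) -> North
  U (U-turn (180°)) -> South
  U (U-turn (180°)) -> North
  L (left (90° counter-clockwise)) -> West
  R (right (90° clockwise)) -> North
  U (U-turn (180°)) -> South
  L (left (90° counter-clockwise)) -> East
Final: East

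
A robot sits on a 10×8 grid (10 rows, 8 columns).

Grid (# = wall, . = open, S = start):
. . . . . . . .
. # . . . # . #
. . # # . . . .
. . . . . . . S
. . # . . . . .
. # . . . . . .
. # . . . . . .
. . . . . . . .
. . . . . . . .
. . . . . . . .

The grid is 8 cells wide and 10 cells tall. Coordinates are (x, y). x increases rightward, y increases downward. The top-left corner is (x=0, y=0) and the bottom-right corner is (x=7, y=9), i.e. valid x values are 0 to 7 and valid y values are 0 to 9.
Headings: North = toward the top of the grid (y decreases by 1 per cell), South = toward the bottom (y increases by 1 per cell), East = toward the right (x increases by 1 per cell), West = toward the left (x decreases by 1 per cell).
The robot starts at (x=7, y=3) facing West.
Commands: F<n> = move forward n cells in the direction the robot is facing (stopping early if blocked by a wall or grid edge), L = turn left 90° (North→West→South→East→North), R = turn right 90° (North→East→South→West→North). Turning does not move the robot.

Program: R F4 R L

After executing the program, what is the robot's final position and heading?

Answer: Final position: (x=7, y=2), facing North

Derivation:
Start: (x=7, y=3), facing West
  R: turn right, now facing North
  F4: move forward 1/4 (blocked), now at (x=7, y=2)
  R: turn right, now facing East
  L: turn left, now facing North
Final: (x=7, y=2), facing North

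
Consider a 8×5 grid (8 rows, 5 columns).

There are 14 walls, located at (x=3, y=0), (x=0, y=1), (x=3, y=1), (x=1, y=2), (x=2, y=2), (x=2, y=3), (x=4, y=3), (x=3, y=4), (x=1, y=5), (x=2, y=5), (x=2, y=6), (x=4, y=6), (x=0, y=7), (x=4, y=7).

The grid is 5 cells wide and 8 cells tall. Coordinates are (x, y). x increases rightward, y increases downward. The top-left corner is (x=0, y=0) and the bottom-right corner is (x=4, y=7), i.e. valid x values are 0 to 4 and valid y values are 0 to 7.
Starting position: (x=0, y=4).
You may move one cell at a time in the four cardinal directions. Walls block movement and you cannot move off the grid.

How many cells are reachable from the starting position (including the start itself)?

BFS flood-fill from (x=0, y=4):
  Distance 0: (x=0, y=4)
  Distance 1: (x=0, y=3), (x=1, y=4), (x=0, y=5)
  Distance 2: (x=0, y=2), (x=1, y=3), (x=2, y=4), (x=0, y=6)
  Distance 3: (x=1, y=6)
  Distance 4: (x=1, y=7)
  Distance 5: (x=2, y=7)
  Distance 6: (x=3, y=7)
  Distance 7: (x=3, y=6)
  Distance 8: (x=3, y=5)
  Distance 9: (x=4, y=5)
  Distance 10: (x=4, y=4)
Total reachable: 16 (grid has 26 open cells total)

Answer: Reachable cells: 16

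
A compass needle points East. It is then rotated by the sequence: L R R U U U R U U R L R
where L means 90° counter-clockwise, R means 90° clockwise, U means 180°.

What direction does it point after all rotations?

Answer: Final heading: South

Derivation:
Start: East
  L (left (90° counter-clockwise)) -> North
  R (right (90° clockwise)) -> East
  R (right (90° clockwise)) -> South
  U (U-turn (180°)) -> North
  U (U-turn (180°)) -> South
  U (U-turn (180°)) -> North
  R (right (90° clockwise)) -> East
  U (U-turn (180°)) -> West
  U (U-turn (180°)) -> East
  R (right (90° clockwise)) -> South
  L (left (90° counter-clockwise)) -> East
  R (right (90° clockwise)) -> South
Final: South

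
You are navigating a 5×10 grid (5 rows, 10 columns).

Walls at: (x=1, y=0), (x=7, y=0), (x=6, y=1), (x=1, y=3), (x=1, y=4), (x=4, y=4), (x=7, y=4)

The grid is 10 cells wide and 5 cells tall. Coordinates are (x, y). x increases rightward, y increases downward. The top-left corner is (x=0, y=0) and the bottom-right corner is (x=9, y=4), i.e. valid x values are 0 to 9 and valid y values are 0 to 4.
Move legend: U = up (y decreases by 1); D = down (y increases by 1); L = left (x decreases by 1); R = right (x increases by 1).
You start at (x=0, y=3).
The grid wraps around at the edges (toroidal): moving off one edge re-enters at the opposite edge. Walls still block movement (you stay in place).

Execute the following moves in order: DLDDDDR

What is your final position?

Answer: Final position: (x=0, y=3)

Derivation:
Start: (x=0, y=3)
  D (down): (x=0, y=3) -> (x=0, y=4)
  L (left): (x=0, y=4) -> (x=9, y=4)
  D (down): (x=9, y=4) -> (x=9, y=0)
  D (down): (x=9, y=0) -> (x=9, y=1)
  D (down): (x=9, y=1) -> (x=9, y=2)
  D (down): (x=9, y=2) -> (x=9, y=3)
  R (right): (x=9, y=3) -> (x=0, y=3)
Final: (x=0, y=3)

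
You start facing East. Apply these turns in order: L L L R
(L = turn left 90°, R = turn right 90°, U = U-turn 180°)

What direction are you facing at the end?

Answer: Final heading: West

Derivation:
Start: East
  L (left (90° counter-clockwise)) -> North
  L (left (90° counter-clockwise)) -> West
  L (left (90° counter-clockwise)) -> South
  R (right (90° clockwise)) -> West
Final: West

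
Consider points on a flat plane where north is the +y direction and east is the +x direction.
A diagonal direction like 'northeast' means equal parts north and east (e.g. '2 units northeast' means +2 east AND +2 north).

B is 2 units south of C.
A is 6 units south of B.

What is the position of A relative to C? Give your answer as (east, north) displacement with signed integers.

Place C at the origin (east=0, north=0).
  B is 2 units south of C: delta (east=+0, north=-2); B at (east=0, north=-2).
  A is 6 units south of B: delta (east=+0, north=-6); A at (east=0, north=-8).
Therefore A relative to C: (east=0, north=-8).

Answer: A is at (east=0, north=-8) relative to C.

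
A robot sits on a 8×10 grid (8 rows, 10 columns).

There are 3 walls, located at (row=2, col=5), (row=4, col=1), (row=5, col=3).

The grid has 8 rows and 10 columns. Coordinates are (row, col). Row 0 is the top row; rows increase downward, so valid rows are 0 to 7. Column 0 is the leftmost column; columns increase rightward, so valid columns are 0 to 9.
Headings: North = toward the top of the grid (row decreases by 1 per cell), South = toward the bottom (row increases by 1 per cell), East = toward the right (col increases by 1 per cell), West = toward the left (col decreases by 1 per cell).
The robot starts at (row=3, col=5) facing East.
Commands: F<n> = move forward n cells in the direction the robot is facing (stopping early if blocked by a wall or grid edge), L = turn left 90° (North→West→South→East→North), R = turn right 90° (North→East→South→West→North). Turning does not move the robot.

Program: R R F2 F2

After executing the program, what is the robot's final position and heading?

Answer: Final position: (row=3, col=1), facing West

Derivation:
Start: (row=3, col=5), facing East
  R: turn right, now facing South
  R: turn right, now facing West
  F2: move forward 2, now at (row=3, col=3)
  F2: move forward 2, now at (row=3, col=1)
Final: (row=3, col=1), facing West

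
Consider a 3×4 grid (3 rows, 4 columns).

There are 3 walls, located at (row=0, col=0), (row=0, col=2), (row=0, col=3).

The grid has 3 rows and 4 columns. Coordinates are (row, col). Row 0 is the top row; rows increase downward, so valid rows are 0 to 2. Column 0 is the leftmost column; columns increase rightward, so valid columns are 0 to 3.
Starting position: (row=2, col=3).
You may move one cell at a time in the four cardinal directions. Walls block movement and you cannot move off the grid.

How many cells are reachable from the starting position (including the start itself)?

Answer: Reachable cells: 9

Derivation:
BFS flood-fill from (row=2, col=3):
  Distance 0: (row=2, col=3)
  Distance 1: (row=1, col=3), (row=2, col=2)
  Distance 2: (row=1, col=2), (row=2, col=1)
  Distance 3: (row=1, col=1), (row=2, col=0)
  Distance 4: (row=0, col=1), (row=1, col=0)
Total reachable: 9 (grid has 9 open cells total)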